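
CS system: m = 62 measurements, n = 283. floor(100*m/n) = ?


100*m/n = 100*62/283 ≈ 21.9081.
floor = 21.

21


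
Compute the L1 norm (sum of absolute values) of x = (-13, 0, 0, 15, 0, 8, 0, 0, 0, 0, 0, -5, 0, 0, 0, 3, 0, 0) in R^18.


Non-zero entries: [(0, -13), (3, 15), (5, 8), (11, -5), (15, 3)]
Absolute values: [13, 15, 8, 5, 3]
||x||_1 = sum = 44.

44


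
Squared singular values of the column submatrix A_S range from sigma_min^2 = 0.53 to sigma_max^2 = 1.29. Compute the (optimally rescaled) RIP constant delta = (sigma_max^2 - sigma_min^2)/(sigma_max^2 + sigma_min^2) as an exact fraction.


lambda_max - lambda_min = 1.29 - 0.53 = 0.76.
lambda_max + lambda_min = 1.29 + 0.53 = 1.82.
delta = 0.76/1.82 = 76/182 = 38/91.

38/91


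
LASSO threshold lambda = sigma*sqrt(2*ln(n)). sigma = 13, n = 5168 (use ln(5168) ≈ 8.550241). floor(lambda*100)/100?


ln(5168) ≈ 8.550241.
2*ln(n) ≈ 17.100482.
sqrt(2*ln(n)) ≈ sqrt(17.100482) ≈ 4.135273.
lambda ≈ 13*4.135273 = 53.758549.
floor(lambda*100)/100 = 53.75.

53.75


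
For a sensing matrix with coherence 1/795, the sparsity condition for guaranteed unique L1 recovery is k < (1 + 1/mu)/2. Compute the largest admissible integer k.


1/mu = 795.
1 + 1/mu = 796.
(1 + 1/mu)/2 = 398 is an integer and the inequality is strict, so k_max = 398 - 1 = 397.

397


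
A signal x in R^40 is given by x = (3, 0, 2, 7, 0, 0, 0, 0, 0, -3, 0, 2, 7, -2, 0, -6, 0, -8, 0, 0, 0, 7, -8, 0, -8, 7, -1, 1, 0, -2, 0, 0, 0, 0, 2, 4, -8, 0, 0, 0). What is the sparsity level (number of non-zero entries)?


Non-zero positions: [0, 2, 3, 9, 11, 12, 13, 15, 17, 21, 22, 24, 25, 26, 27, 29, 34, 35, 36].
Sparsity = 19.

19


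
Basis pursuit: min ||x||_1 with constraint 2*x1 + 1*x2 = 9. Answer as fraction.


Axis intercepts:
  x1 = 9/2, x2 = 0: L1 = 9/2
  x1 = 0, x2 = 9: L1 = 9
x* = (9/2, 0)
||x*||_1 = 9/2.

9/2


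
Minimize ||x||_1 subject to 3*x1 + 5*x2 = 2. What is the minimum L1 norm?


Axis intercepts:
  x1 = 2/3, x2 = 0: L1 = 2/3
  x1 = 0, x2 = 2/5: L1 = 2/5
x* = (0, 2/5)
||x*||_1 = 2/5.

2/5


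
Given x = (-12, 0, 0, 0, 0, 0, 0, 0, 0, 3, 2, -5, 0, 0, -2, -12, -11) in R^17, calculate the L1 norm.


Non-zero entries: [(0, -12), (9, 3), (10, 2), (11, -5), (14, -2), (15, -12), (16, -11)]
Absolute values: [12, 3, 2, 5, 2, 12, 11]
||x||_1 = sum = 47.

47


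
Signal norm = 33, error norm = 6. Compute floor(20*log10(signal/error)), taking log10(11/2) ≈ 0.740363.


||x||/||e|| = 33/6 = 11/2.
log10(11/2) ≈ 0.740363.
20*log10(||x||/||e||) ≈ 20*0.740363 = 14.80726.
floor(14.80726) = 14.

14


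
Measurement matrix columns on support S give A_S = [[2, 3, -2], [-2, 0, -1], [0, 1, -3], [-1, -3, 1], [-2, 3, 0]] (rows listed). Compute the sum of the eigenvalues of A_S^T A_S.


Sum of eigenvalues of A_S^T A_S = trace(A_S^T A_S) = sum of squared column norms of A_S.
A_S^T A_S diagonal: [13, 28, 15].
trace = 13 + 28 + 15 = 56.

56


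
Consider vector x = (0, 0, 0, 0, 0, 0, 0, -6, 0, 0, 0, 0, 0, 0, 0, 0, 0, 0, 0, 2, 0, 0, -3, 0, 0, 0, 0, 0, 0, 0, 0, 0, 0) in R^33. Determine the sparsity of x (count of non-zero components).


Non-zero positions: [7, 19, 22].
Sparsity = 3.

3


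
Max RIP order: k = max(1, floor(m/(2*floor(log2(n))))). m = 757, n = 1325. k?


floor(log2(1325)) = 10.
2*10 = 20.
m/(2*floor(log2(n))) = 757/20 ≈ 37.85.
floor = 37.
k = max(1, 37) = 37.

37


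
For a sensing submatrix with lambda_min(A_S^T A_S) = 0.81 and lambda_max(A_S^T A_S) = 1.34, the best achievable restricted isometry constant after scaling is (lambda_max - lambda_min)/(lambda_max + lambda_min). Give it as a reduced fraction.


lambda_max - lambda_min = 1.34 - 0.81 = 0.53.
lambda_max + lambda_min = 1.34 + 0.81 = 2.15.
delta = 0.53/2.15 = 53/215.

53/215


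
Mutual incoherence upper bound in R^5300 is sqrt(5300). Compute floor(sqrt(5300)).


72^2 = 5184 <= 5300 < 5329 = 73^2, so 72 <= sqrt(5300) < 73.
floor(sqrt(5300)) = 72.

72


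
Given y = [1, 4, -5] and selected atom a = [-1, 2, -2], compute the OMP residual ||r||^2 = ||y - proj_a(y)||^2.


a^T a = 9.
a^T y = 17.
coeff = 17/9 = 17/9.
||r||^2 = 89/9.

89/9


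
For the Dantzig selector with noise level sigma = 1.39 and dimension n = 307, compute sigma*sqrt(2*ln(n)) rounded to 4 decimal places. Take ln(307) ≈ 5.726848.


ln(307) ≈ 5.726848.
2*ln(n) ≈ 11.453696.
sqrt(2*ln(n)) ≈ sqrt(11.453696) ≈ 3.384331.
threshold ≈ 1.39*3.384331 = 4.70422009 ≈ 4.7042.

4.7042


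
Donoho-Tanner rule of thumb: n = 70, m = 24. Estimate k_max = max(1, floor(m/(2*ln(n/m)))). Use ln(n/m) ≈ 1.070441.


n/m = 70/24 = 35/12.
ln(n/m) ≈ 1.070441.
2*ln(n/m) ≈ 2.140882.
m/(2*ln(n/m)) ≈ 24/2.140882 ≈ 11.2103.
floor = 11.
k_max = max(1, 11) = 11.

11


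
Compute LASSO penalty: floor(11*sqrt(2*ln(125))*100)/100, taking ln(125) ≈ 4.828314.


ln(125) ≈ 4.828314.
2*ln(n) ≈ 9.656628.
sqrt(2*ln(n)) ≈ sqrt(9.656628) ≈ 3.107512.
lambda ≈ 11*3.107512 = 34.182632.
floor(lambda*100)/100 = 34.18.

34.18


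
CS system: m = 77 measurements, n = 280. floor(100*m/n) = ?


100*m/n = 100*77/280 ≈ 27.5.
floor = 27.

27


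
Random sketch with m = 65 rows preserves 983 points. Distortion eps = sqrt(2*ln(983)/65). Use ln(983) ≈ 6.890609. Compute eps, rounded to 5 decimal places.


ln(983) ≈ 6.890609.
2*ln(N)/m ≈ 2*6.890609/65 ≈ 0.21201874.
eps = sqrt(0.21201874) ≈ 0.4604549 ≈ 0.46045.

0.46045


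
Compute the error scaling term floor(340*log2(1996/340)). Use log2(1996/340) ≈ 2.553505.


log2(n/k) = log2(1996/340) ≈ 2.553505.
k*log2(n/k) ≈ 340*2.553505 = 868.1917.
floor(868.1917) = 868.

868


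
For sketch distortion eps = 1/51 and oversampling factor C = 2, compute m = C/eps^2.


1/eps = 51.
(1/eps)^2 = 2601.
m = 2*2601 = 5202.

5202


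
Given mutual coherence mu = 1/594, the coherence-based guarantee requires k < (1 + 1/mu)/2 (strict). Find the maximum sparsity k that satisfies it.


1/mu = 594.
1 + 1/mu = 595.
(1 + 1/mu)/2 = 297.5 is not an integer, so k_max = floor(297.5) = 297.

297


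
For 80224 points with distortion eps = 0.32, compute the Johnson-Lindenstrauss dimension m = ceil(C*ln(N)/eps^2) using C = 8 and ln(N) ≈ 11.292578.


ln(80224) ≈ 11.292578.
eps^2 = 0.32^2 = 0.1024.
C*ln(N)/eps^2 ≈ 8*11.292578/0.1024 ≈ 882.2327.
m = ceil(882.2327) = 883.

883


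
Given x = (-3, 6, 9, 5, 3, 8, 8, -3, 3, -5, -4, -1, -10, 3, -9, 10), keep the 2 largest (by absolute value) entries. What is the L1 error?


Sorted |x_i| descending: [10, 10, 9, 9, 8, 8, 6, 5, 5, 4, 3, 3, 3, 3, 3, 1]
Keep top 2: [10, 10]
Tail entries: [9, 9, 8, 8, 6, 5, 5, 4, 3, 3, 3, 3, 3, 1]
L1 error = sum of tail = 70.

70


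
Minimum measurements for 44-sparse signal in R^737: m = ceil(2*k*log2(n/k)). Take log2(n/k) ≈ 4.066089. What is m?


log2(n/k) = log2(737/44) ≈ 4.066089.
2*k*log2(n/k) ≈ 2*44*4.066089 = 357.815832.
m = ceil(357.815832) = 358.

358


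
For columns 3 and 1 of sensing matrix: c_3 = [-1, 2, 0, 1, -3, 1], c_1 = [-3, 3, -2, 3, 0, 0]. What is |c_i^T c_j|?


Inner product: -1*-3 + 2*3 + 0*-2 + 1*3 + -3*0 + 1*0
Products: [3, 6, 0, 3, 0, 0]
Sum = 12.
|dot| = 12.

12


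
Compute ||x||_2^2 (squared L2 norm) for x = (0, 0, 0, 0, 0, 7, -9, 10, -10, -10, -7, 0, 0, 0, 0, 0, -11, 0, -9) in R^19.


Non-zero entries: [(5, 7), (6, -9), (7, 10), (8, -10), (9, -10), (10, -7), (16, -11), (18, -9)]
Squares: [49, 81, 100, 100, 100, 49, 121, 81]
||x||_2^2 = sum = 681.

681


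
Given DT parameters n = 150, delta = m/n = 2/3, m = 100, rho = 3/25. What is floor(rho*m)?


m = 2/3*150 = 100.
rho = 3/25.
rho*m = 3/25*100 = 12.
k = floor(12) = 12.

12


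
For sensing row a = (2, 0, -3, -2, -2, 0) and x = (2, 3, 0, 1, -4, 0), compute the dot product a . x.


Non-zero terms: ['2*2', '0*3', '-2*1', '-2*-4']
Products: [4, 0, -2, 8]
y = sum = 10.

10


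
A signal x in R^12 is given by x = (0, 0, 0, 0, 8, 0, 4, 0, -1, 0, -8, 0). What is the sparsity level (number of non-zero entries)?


Non-zero positions: [4, 6, 8, 10].
Sparsity = 4.

4


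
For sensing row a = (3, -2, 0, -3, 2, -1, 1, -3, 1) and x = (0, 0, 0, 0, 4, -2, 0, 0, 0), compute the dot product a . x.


Non-zero terms: ['2*4', '-1*-2']
Products: [8, 2]
y = sum = 10.

10


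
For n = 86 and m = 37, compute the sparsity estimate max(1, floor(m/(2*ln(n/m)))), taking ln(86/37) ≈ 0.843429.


n/m = 86/37.
ln(n/m) ≈ 0.843429.
2*ln(n/m) ≈ 1.686858.
m/(2*ln(n/m)) ≈ 37/1.686858 ≈ 21.9343.
floor = 21.
k_max = max(1, 21) = 21.

21


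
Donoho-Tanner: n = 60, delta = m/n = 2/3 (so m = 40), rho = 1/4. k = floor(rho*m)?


m = 2/3*60 = 40.
rho = 1/4.
rho*m = 1/4*40 = 10.
k = floor(10) = 10.

10


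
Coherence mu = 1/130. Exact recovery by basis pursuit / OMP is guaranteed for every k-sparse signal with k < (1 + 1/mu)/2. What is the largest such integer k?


1/mu = 130.
1 + 1/mu = 131.
(1 + 1/mu)/2 = 65.5 is not an integer, so k_max = floor(65.5) = 65.

65


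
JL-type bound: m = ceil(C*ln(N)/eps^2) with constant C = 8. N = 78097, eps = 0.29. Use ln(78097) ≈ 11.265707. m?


ln(78097) ≈ 11.265707.
eps^2 = 0.29^2 = 0.0841.
C*ln(N)/eps^2 ≈ 8*11.265707/0.0841 ≈ 1071.6487.
m = ceil(1071.6487) = 1072.

1072


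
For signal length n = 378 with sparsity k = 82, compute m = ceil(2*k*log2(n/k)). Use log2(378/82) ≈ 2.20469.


log2(n/k) = log2(378/82) ≈ 2.20469.
2*k*log2(n/k) ≈ 2*82*2.20469 = 361.56916.
m = ceil(361.56916) = 362.

362


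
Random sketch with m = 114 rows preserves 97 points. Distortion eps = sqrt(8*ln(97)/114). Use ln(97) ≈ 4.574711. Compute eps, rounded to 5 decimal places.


ln(97) ≈ 4.574711.
8*ln(N)/m ≈ 8*4.574711/114 ≈ 0.32103235.
eps = sqrt(0.32103235) ≈ 0.5665972 ≈ 0.56660.

0.56660


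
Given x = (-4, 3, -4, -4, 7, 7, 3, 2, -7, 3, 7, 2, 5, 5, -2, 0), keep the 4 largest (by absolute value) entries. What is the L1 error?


Sorted |x_i| descending: [7, 7, 7, 7, 5, 5, 4, 4, 4, 3, 3, 3, 2, 2, 2, 0]
Keep top 4: [7, 7, 7, 7]
Tail entries: [5, 5, 4, 4, 4, 3, 3, 3, 2, 2, 2, 0]
L1 error = sum of tail = 37.

37


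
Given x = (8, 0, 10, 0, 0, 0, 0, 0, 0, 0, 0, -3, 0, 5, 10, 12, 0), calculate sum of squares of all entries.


Non-zero entries: [(0, 8), (2, 10), (11, -3), (13, 5), (14, 10), (15, 12)]
Squares: [64, 100, 9, 25, 100, 144]
||x||_2^2 = sum = 442.

442


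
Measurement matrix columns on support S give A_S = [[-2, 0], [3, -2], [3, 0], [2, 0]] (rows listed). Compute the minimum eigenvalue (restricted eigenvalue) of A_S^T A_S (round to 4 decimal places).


A_S^T A_S = [[26, -6], [-6, 4]].
trace = 30.
det = 68.
disc = trace^2 - 4*det = 900 - 4*68 = 628.
sqrt(628) ≈ 25.059928.
lam_min = (30 - sqrt(628))/2 ≈ (30 - 25.059928)/2 = 2.470036 ≈ 2.4700.

2.4700


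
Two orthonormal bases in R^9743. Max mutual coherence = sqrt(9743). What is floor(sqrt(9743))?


98^2 = 9604 <= 9743 < 9801 = 99^2, so 98 <= sqrt(9743) < 99.
floor(sqrt(9743)) = 98.

98


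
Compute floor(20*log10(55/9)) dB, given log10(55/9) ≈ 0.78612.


||x||/||e|| = 55/9.
log10(55/9) ≈ 0.78612.
20*log10(||x||/||e||) ≈ 20*0.78612 = 15.7224.
floor(15.7224) = 15.

15


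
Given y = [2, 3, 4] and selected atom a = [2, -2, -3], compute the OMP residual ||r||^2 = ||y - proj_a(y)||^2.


a^T a = 17.
a^T y = -14.
coeff = -14/17 = -14/17.
||r||^2 = 297/17.

297/17


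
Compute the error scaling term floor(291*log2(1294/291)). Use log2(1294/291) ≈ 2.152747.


log2(n/k) = log2(1294/291) ≈ 2.152747.
k*log2(n/k) ≈ 291*2.152747 = 626.449377.
floor(626.449377) = 626.

626


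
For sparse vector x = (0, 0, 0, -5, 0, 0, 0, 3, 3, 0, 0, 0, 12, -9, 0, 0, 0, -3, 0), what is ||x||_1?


Non-zero entries: [(3, -5), (7, 3), (8, 3), (12, 12), (13, -9), (17, -3)]
Absolute values: [5, 3, 3, 12, 9, 3]
||x||_1 = sum = 35.

35


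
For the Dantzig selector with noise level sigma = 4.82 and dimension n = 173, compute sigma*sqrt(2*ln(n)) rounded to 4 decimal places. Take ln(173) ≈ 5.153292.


ln(173) ≈ 5.153292.
2*ln(n) ≈ 10.306584.
sqrt(2*ln(n)) ≈ sqrt(10.306584) ≈ 3.210387.
threshold ≈ 4.82*3.210387 = 15.47406534 ≈ 15.4741.

15.4741


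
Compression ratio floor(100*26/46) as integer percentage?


100*m/n = 100*26/46 ≈ 56.5217.
floor = 56.

56


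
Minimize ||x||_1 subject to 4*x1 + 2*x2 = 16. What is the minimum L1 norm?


Axis intercepts:
  x1 = 4, x2 = 0: L1 = 4
  x1 = 0, x2 = 8: L1 = 8
x* = (4, 0)
||x*||_1 = 4.

4


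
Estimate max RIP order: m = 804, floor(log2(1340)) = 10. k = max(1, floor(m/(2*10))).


floor(log2(1340)) = 10.
2*10 = 20.
m/(2*floor(log2(n))) = 804/20 ≈ 40.2.
floor = 40.
k = max(1, 40) = 40.

40


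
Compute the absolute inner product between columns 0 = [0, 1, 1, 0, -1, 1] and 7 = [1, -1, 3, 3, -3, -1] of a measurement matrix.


Inner product: 0*1 + 1*-1 + 1*3 + 0*3 + -1*-3 + 1*-1
Products: [0, -1, 3, 0, 3, -1]
Sum = 4.
|dot| = 4.

4


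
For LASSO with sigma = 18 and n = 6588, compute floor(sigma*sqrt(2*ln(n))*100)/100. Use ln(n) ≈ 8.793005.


ln(6588) ≈ 8.793005.
2*ln(n) ≈ 17.58601.
sqrt(2*ln(n)) ≈ sqrt(17.58601) ≈ 4.193568.
lambda ≈ 18*4.193568 = 75.484224.
floor(lambda*100)/100 = 75.48.

75.48


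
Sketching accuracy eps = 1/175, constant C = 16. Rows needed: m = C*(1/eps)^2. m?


1/eps = 175.
(1/eps)^2 = 30625.
m = 16*30625 = 490000.

490000


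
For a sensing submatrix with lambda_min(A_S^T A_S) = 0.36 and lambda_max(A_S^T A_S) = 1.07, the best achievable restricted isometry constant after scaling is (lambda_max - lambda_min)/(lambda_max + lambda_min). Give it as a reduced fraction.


lambda_max - lambda_min = 1.07 - 0.36 = 0.71.
lambda_max + lambda_min = 1.07 + 0.36 = 1.43.
delta = 0.71/1.43 = 71/143.

71/143


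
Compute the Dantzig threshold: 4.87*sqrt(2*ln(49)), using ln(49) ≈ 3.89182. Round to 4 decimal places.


ln(49) ≈ 3.89182.
2*ln(n) ≈ 7.78364.
sqrt(2*ln(n)) ≈ sqrt(7.78364) ≈ 2.789918.
threshold ≈ 4.87*2.789918 = 13.58690066 ≈ 13.5869.

13.5869


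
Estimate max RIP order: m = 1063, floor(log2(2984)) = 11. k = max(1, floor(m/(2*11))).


floor(log2(2984)) = 11.
2*11 = 22.
m/(2*floor(log2(n))) = 1063/22 ≈ 48.3182.
floor = 48.
k = max(1, 48) = 48.

48


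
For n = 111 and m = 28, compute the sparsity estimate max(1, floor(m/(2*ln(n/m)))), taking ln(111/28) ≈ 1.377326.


n/m = 111/28.
ln(n/m) ≈ 1.377326.
2*ln(n/m) ≈ 2.754652.
m/(2*ln(n/m)) ≈ 28/2.754652 ≈ 10.1646.
floor = 10.
k_max = max(1, 10) = 10.

10


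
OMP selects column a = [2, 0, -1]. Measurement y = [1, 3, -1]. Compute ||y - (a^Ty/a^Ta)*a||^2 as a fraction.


a^T a = 5.
a^T y = 3.
coeff = 3/5 = 3/5.
||r||^2 = 46/5.

46/5


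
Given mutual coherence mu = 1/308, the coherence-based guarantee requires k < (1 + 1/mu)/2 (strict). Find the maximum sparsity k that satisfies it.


1/mu = 308.
1 + 1/mu = 309.
(1 + 1/mu)/2 = 154.5 is not an integer, so k_max = floor(154.5) = 154.

154


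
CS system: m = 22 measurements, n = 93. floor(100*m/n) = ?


100*m/n = 100*22/93 ≈ 23.6559.
floor = 23.

23


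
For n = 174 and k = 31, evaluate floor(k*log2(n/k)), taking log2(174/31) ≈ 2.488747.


log2(n/k) = log2(174/31) ≈ 2.488747.
k*log2(n/k) ≈ 31*2.488747 = 77.151157.
floor(77.151157) = 77.

77


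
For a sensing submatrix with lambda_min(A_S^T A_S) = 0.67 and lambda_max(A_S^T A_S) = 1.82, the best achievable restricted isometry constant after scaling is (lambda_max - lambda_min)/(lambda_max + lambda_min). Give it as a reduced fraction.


lambda_max - lambda_min = 1.82 - 0.67 = 1.15.
lambda_max + lambda_min = 1.82 + 0.67 = 2.49.
delta = 1.15/2.49 = 115/249.

115/249


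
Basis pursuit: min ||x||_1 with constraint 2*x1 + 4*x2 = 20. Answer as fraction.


Axis intercepts:
  x1 = 10, x2 = 0: L1 = 10
  x1 = 0, x2 = 5: L1 = 5
x* = (0, 5)
||x*||_1 = 5.

5


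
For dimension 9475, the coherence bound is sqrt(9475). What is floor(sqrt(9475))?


97^2 = 9409 <= 9475 < 9604 = 98^2, so 97 <= sqrt(9475) < 98.
floor(sqrt(9475)) = 97.

97


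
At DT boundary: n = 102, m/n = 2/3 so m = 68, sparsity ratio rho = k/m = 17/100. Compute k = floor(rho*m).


m = 2/3*102 = 68.
rho = 17/100.
rho*m = 17/100*68 = 11.56.
k = floor(11.56) = 11.

11


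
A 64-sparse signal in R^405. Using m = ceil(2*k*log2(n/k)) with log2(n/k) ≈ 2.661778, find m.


log2(n/k) = log2(405/64) ≈ 2.661778.
2*k*log2(n/k) ≈ 2*64*2.661778 = 340.707584.
m = ceil(340.707584) = 341.

341


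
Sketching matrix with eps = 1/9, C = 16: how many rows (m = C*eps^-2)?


1/eps = 9.
(1/eps)^2 = 81.
m = 16*81 = 1296.

1296


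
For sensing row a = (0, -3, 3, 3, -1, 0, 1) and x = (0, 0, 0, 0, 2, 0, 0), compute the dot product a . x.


Non-zero terms: ['-1*2']
Products: [-2]
y = sum = -2.

-2


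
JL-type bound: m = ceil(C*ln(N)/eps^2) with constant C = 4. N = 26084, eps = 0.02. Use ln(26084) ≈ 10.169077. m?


ln(26084) ≈ 10.169077.
eps^2 = 0.02^2 = 0.0004.
C*ln(N)/eps^2 ≈ 4*10.169077/0.0004 ≈ 101690.77.
m = ceil(101690.77) = 101691.

101691


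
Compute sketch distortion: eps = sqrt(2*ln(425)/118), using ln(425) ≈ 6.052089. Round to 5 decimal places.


ln(425) ≈ 6.052089.
2*ln(N)/m ≈ 2*6.052089/118 ≈ 0.10257778.
eps = sqrt(0.10257778) ≈ 0.3202777 ≈ 0.32028.

0.32028


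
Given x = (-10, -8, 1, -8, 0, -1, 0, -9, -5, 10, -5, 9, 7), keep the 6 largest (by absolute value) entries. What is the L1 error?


Sorted |x_i| descending: [10, 10, 9, 9, 8, 8, 7, 5, 5, 1, 1, 0, 0]
Keep top 6: [10, 10, 9, 9, 8, 8]
Tail entries: [7, 5, 5, 1, 1, 0, 0]
L1 error = sum of tail = 19.

19


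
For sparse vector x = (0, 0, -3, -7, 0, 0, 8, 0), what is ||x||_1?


Non-zero entries: [(2, -3), (3, -7), (6, 8)]
Absolute values: [3, 7, 8]
||x||_1 = sum = 18.

18


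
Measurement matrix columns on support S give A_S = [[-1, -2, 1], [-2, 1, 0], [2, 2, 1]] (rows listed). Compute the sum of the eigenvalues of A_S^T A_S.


Sum of eigenvalues of A_S^T A_S = trace(A_S^T A_S) = sum of squared column norms of A_S.
A_S^T A_S diagonal: [9, 9, 2].
trace = 9 + 9 + 2 = 20.

20


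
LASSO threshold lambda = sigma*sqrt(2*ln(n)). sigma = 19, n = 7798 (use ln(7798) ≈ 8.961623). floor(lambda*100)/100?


ln(7798) ≈ 8.961623.
2*ln(n) ≈ 17.923246.
sqrt(2*ln(n)) ≈ sqrt(17.923246) ≈ 4.233585.
lambda ≈ 19*4.233585 = 80.438115.
floor(lambda*100)/100 = 80.43.

80.43


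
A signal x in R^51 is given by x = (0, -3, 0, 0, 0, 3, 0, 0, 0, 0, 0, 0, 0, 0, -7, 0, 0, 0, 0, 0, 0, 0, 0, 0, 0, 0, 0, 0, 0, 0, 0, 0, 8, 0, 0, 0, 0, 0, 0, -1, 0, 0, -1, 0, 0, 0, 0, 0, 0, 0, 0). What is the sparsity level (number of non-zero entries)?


Non-zero positions: [1, 5, 14, 32, 39, 42].
Sparsity = 6.

6


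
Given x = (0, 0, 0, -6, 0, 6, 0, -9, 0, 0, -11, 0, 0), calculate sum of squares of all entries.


Non-zero entries: [(3, -6), (5, 6), (7, -9), (10, -11)]
Squares: [36, 36, 81, 121]
||x||_2^2 = sum = 274.

274


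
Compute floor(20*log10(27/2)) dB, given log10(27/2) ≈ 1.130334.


||x||/||e|| = 27/2.
log10(27/2) ≈ 1.130334.
20*log10(||x||/||e||) ≈ 20*1.130334 = 22.60668.
floor(22.60668) = 22.

22


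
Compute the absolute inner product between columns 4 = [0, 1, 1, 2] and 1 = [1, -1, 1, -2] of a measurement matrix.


Inner product: 0*1 + 1*-1 + 1*1 + 2*-2
Products: [0, -1, 1, -4]
Sum = -4.
|dot| = 4.

4


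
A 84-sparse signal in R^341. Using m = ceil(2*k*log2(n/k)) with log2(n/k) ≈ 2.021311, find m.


log2(n/k) = log2(341/84) ≈ 2.021311.
2*k*log2(n/k) ≈ 2*84*2.021311 = 339.580248.
m = ceil(339.580248) = 340.

340


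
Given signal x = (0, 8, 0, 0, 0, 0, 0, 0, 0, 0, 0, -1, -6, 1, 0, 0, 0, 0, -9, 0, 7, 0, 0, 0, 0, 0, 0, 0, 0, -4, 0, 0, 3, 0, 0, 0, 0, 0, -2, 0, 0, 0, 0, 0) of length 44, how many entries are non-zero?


Non-zero positions: [1, 11, 12, 13, 18, 20, 29, 32, 38].
Sparsity = 9.

9


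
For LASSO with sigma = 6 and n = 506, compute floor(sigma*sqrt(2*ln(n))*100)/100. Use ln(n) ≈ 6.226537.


ln(506) ≈ 6.226537.
2*ln(n) ≈ 12.453074.
sqrt(2*ln(n)) ≈ sqrt(12.453074) ≈ 3.528891.
lambda ≈ 6*3.528891 = 21.173346.
floor(lambda*100)/100 = 21.17.

21.17


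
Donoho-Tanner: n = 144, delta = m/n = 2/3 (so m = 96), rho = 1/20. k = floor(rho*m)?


m = 2/3*144 = 96.
rho = 1/20.
rho*m = 1/20*96 = 4.8.
k = floor(4.8) = 4.

4


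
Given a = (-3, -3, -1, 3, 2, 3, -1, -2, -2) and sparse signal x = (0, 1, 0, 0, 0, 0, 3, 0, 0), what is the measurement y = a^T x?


Non-zero terms: ['-3*1', '-1*3']
Products: [-3, -3]
y = sum = -6.

-6


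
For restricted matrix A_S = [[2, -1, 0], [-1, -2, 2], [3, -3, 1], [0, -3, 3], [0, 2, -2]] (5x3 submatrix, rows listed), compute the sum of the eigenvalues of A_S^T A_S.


Sum of eigenvalues of A_S^T A_S = trace(A_S^T A_S) = sum of squared column norms of A_S.
A_S^T A_S diagonal: [14, 27, 18].
trace = 14 + 27 + 18 = 59.

59


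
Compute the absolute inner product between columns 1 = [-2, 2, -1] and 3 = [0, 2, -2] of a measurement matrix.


Inner product: -2*0 + 2*2 + -1*-2
Products: [0, 4, 2]
Sum = 6.
|dot| = 6.

6


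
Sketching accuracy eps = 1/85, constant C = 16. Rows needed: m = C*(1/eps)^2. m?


1/eps = 85.
(1/eps)^2 = 7225.
m = 16*7225 = 115600.

115600


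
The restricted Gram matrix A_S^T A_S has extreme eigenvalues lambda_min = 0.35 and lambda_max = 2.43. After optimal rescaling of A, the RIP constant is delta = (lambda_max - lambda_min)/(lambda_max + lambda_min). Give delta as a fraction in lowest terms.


lambda_max - lambda_min = 2.43 - 0.35 = 2.08.
lambda_max + lambda_min = 2.43 + 0.35 = 2.78.
delta = 2.08/2.78 = 208/278 = 104/139.

104/139


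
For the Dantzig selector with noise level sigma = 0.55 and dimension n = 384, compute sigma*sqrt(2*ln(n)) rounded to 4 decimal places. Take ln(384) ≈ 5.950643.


ln(384) ≈ 5.950643.
2*ln(n) ≈ 11.901286.
sqrt(2*ln(n)) ≈ sqrt(11.901286) ≈ 3.449824.
threshold ≈ 0.55*3.449824 = 1.8974032 ≈ 1.8974.

1.8974


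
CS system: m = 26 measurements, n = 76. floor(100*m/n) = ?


100*m/n = 100*26/76 ≈ 34.2105.
floor = 34.

34


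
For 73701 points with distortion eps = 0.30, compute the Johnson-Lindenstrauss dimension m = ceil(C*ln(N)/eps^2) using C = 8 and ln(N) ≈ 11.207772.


ln(73701) ≈ 11.207772.
eps^2 = 0.30^2 = 0.09.
C*ln(N)/eps^2 ≈ 8*11.207772/0.09 ≈ 996.2464.
m = ceil(996.2464) = 997.

997


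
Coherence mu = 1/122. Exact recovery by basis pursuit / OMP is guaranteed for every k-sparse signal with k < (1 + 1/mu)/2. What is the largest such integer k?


1/mu = 122.
1 + 1/mu = 123.
(1 + 1/mu)/2 = 61.5 is not an integer, so k_max = floor(61.5) = 61.

61


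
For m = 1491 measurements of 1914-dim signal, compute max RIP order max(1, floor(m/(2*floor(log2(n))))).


floor(log2(1914)) = 10.
2*10 = 20.
m/(2*floor(log2(n))) = 1491/20 ≈ 74.55.
floor = 74.
k = max(1, 74) = 74.

74


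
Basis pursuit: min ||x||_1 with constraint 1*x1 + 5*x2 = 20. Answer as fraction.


Axis intercepts:
  x1 = 20, x2 = 0: L1 = 20
  x1 = 0, x2 = 4: L1 = 4
x* = (0, 4)
||x*||_1 = 4.

4


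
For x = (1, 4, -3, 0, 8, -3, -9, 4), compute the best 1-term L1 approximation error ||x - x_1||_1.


Sorted |x_i| descending: [9, 8, 4, 4, 3, 3, 1, 0]
Keep top 1: [9]
Tail entries: [8, 4, 4, 3, 3, 1, 0]
L1 error = sum of tail = 23.

23


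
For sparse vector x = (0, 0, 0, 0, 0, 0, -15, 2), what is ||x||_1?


Non-zero entries: [(6, -15), (7, 2)]
Absolute values: [15, 2]
||x||_1 = sum = 17.

17


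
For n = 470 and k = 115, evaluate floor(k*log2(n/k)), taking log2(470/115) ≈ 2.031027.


log2(n/k) = log2(470/115) ≈ 2.031027.
k*log2(n/k) ≈ 115*2.031027 = 233.568105.
floor(233.568105) = 233.

233


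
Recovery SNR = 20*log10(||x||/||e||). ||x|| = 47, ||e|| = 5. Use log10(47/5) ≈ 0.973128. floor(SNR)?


||x||/||e|| = 47/5.
log10(47/5) ≈ 0.973128.
20*log10(||x||/||e||) ≈ 20*0.973128 = 19.46256.
floor(19.46256) = 19.

19


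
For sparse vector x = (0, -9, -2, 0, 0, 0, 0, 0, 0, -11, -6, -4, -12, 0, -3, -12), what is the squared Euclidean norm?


Non-zero entries: [(1, -9), (2, -2), (9, -11), (10, -6), (11, -4), (12, -12), (14, -3), (15, -12)]
Squares: [81, 4, 121, 36, 16, 144, 9, 144]
||x||_2^2 = sum = 555.

555


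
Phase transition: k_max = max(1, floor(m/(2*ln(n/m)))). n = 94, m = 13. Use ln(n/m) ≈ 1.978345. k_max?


n/m = 94/13.
ln(n/m) ≈ 1.978345.
2*ln(n/m) ≈ 3.95669.
m/(2*ln(n/m)) ≈ 13/3.95669 ≈ 3.2856.
floor = 3.
k_max = max(1, 3) = 3.

3


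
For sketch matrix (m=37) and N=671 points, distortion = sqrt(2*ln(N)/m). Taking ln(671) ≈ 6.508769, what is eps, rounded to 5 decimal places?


ln(671) ≈ 6.508769.
2*ln(N)/m ≈ 2*6.508769/37 ≈ 0.35182535.
eps = sqrt(0.35182535) ≈ 0.5931487 ≈ 0.59315.

0.59315


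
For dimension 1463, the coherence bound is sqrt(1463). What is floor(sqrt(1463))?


38^2 = 1444 <= 1463 < 1521 = 39^2, so 38 <= sqrt(1463) < 39.
floor(sqrt(1463)) = 38.

38


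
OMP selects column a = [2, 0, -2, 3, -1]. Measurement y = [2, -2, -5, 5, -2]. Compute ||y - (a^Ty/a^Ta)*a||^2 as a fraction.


a^T a = 18.
a^T y = 31.
coeff = 31/18 = 31/18.
||r||^2 = 155/18.

155/18


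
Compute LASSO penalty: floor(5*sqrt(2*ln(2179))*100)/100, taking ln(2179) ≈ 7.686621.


ln(2179) ≈ 7.686621.
2*ln(n) ≈ 15.373242.
sqrt(2*ln(n)) ≈ sqrt(15.373242) ≈ 3.920873.
lambda ≈ 5*3.920873 = 19.604365.
floor(lambda*100)/100 = 19.60.

19.60


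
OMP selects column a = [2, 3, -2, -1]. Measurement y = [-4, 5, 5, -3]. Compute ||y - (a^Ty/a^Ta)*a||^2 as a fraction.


a^T a = 18.
a^T y = 0.
coeff = 0/18 = 0.
||r||^2 = 75.

75


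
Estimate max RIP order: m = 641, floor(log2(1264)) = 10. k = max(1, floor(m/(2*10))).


floor(log2(1264)) = 10.
2*10 = 20.
m/(2*floor(log2(n))) = 641/20 ≈ 32.05.
floor = 32.
k = max(1, 32) = 32.

32


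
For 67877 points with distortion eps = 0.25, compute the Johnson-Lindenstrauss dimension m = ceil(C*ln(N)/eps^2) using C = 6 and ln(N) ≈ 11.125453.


ln(67877) ≈ 11.125453.
eps^2 = 0.25^2 = 0.0625.
C*ln(N)/eps^2 ≈ 6*11.125453/0.0625 ≈ 1068.0435.
m = ceil(1068.0435) = 1069.

1069


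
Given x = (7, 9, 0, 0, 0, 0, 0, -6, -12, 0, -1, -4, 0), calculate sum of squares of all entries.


Non-zero entries: [(0, 7), (1, 9), (7, -6), (8, -12), (10, -1), (11, -4)]
Squares: [49, 81, 36, 144, 1, 16]
||x||_2^2 = sum = 327.

327


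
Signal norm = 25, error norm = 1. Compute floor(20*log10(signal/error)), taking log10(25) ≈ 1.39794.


||x||/||e|| = 25/1 = 25.
log10(25) ≈ 1.39794.
20*log10(||x||/||e||) ≈ 20*1.39794 = 27.9588.
floor(27.9588) = 27.

27


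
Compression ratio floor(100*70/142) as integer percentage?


100*m/n = 100*70/142 ≈ 49.2958.
floor = 49.

49


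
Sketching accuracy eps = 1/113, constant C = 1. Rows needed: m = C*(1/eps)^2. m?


1/eps = 113.
(1/eps)^2 = 12769.
m = 1*12769 = 12769.

12769


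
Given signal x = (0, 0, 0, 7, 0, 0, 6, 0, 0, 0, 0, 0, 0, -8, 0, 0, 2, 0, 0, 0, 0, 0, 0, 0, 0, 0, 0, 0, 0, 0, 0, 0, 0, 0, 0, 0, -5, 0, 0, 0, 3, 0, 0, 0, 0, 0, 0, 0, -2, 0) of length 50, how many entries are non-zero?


Non-zero positions: [3, 6, 13, 16, 36, 40, 48].
Sparsity = 7.

7


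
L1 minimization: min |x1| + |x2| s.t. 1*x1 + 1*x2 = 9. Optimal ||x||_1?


Axis intercepts:
  x1 = 9, x2 = 0: L1 = 9
  x1 = 0, x2 = 9: L1 = 9
x* = (9, 0)
||x*||_1 = 9.

9


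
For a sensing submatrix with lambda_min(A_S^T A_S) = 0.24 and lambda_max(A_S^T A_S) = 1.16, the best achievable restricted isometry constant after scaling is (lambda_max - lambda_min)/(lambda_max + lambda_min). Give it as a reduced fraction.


lambda_max - lambda_min = 1.16 - 0.24 = 0.92.
lambda_max + lambda_min = 1.16 + 0.24 = 1.40.
delta = 0.92/1.40 = 92/140 = 23/35.

23/35


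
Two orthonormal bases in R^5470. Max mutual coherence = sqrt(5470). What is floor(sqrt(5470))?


73^2 = 5329 <= 5470 < 5476 = 74^2, so 73 <= sqrt(5470) < 74.
floor(sqrt(5470)) = 73.

73


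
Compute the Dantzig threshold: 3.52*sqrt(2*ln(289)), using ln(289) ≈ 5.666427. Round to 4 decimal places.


ln(289) ≈ 5.666427.
2*ln(n) ≈ 11.332854.
sqrt(2*ln(n)) ≈ sqrt(11.332854) ≈ 3.36643.
threshold ≈ 3.52*3.36643 = 11.8498336 ≈ 11.8498.

11.8498


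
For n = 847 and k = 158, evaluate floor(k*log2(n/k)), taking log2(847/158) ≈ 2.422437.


log2(n/k) = log2(847/158) ≈ 2.422437.
k*log2(n/k) ≈ 158*2.422437 = 382.745046.
floor(382.745046) = 382.

382


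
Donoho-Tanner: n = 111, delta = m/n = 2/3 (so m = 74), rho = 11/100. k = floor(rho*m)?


m = 2/3*111 = 74.
rho = 11/100.
rho*m = 11/100*74 = 8.14.
k = floor(8.14) = 8.

8


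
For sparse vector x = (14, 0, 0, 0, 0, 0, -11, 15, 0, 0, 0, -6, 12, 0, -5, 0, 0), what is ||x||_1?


Non-zero entries: [(0, 14), (6, -11), (7, 15), (11, -6), (12, 12), (14, -5)]
Absolute values: [14, 11, 15, 6, 12, 5]
||x||_1 = sum = 63.

63


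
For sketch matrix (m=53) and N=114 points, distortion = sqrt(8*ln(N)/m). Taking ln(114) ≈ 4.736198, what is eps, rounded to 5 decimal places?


ln(114) ≈ 4.736198.
8*ln(N)/m ≈ 8*4.736198/53 ≈ 0.71489781.
eps = sqrt(0.71489781) ≈ 0.8455163 ≈ 0.84552.

0.84552


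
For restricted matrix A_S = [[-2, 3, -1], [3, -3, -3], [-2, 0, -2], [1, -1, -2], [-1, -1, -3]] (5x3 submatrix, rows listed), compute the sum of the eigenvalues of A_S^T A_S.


Sum of eigenvalues of A_S^T A_S = trace(A_S^T A_S) = sum of squared column norms of A_S.
A_S^T A_S diagonal: [19, 20, 27].
trace = 19 + 20 + 27 = 66.

66


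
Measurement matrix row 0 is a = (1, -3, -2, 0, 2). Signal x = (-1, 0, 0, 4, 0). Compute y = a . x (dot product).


Non-zero terms: ['1*-1', '0*4']
Products: [-1, 0]
y = sum = -1.

-1


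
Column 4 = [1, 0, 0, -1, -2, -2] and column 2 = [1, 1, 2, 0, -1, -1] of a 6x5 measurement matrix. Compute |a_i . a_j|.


Inner product: 1*1 + 0*1 + 0*2 + -1*0 + -2*-1 + -2*-1
Products: [1, 0, 0, 0, 2, 2]
Sum = 5.
|dot| = 5.

5


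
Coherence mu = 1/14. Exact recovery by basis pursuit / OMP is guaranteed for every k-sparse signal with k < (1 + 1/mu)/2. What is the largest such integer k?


1/mu = 14.
1 + 1/mu = 15.
(1 + 1/mu)/2 = 7.5 is not an integer, so k_max = floor(7.5) = 7.

7


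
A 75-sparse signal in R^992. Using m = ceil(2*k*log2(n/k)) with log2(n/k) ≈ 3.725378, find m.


log2(n/k) = log2(992/75) ≈ 3.725378.
2*k*log2(n/k) ≈ 2*75*3.725378 = 558.8067.
m = ceil(558.8067) = 559.

559


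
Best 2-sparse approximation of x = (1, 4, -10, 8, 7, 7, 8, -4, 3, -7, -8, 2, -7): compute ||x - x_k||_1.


Sorted |x_i| descending: [10, 8, 8, 8, 7, 7, 7, 7, 4, 4, 3, 2, 1]
Keep top 2: [10, 8]
Tail entries: [8, 8, 7, 7, 7, 7, 4, 4, 3, 2, 1]
L1 error = sum of tail = 58.

58


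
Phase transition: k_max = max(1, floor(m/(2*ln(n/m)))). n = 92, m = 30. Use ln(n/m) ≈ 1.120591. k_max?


n/m = 92/30 = 46/15.
ln(n/m) ≈ 1.120591.
2*ln(n/m) ≈ 2.241182.
m/(2*ln(n/m)) ≈ 30/2.241182 ≈ 13.3858.
floor = 13.
k_max = max(1, 13) = 13.

13


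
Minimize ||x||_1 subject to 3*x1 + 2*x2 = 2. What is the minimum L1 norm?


Axis intercepts:
  x1 = 2/3, x2 = 0: L1 = 2/3
  x1 = 0, x2 = 1: L1 = 1
x* = (2/3, 0)
||x*||_1 = 2/3.

2/3


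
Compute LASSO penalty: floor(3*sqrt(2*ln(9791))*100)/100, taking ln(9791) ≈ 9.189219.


ln(9791) ≈ 9.189219.
2*ln(n) ≈ 18.378438.
sqrt(2*ln(n)) ≈ sqrt(18.378438) ≈ 4.287008.
lambda ≈ 3*4.287008 = 12.861024.
floor(lambda*100)/100 = 12.86.

12.86


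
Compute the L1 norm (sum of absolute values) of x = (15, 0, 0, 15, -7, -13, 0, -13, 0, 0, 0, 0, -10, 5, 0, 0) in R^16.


Non-zero entries: [(0, 15), (3, 15), (4, -7), (5, -13), (7, -13), (12, -10), (13, 5)]
Absolute values: [15, 15, 7, 13, 13, 10, 5]
||x||_1 = sum = 78.

78


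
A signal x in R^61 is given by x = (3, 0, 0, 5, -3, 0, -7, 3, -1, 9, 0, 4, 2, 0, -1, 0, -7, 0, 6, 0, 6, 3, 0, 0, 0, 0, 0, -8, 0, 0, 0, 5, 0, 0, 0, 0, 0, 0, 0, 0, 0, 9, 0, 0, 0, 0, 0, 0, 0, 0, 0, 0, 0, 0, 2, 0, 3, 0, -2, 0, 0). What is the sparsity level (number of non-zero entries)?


Non-zero positions: [0, 3, 4, 6, 7, 8, 9, 11, 12, 14, 16, 18, 20, 21, 27, 31, 41, 54, 56, 58].
Sparsity = 20.

20


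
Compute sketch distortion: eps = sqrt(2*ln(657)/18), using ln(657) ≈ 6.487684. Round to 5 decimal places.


ln(657) ≈ 6.487684.
2*ln(N)/m ≈ 2*6.487684/18 ≈ 0.72085378.
eps = sqrt(0.72085378) ≈ 0.8490311 ≈ 0.84903.

0.84903


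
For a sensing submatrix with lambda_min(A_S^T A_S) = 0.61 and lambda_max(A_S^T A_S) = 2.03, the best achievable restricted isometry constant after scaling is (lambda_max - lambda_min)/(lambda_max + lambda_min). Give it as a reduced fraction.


lambda_max - lambda_min = 2.03 - 0.61 = 1.42.
lambda_max + lambda_min = 2.03 + 0.61 = 2.64.
delta = 1.42/2.64 = 142/264 = 71/132.

71/132


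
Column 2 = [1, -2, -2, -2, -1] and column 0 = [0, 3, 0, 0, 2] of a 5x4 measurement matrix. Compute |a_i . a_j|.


Inner product: 1*0 + -2*3 + -2*0 + -2*0 + -1*2
Products: [0, -6, 0, 0, -2]
Sum = -8.
|dot| = 8.

8


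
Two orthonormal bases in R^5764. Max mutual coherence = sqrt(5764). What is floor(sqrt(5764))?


75^2 = 5625 <= 5764 < 5776 = 76^2, so 75 <= sqrt(5764) < 76.
floor(sqrt(5764)) = 75.

75


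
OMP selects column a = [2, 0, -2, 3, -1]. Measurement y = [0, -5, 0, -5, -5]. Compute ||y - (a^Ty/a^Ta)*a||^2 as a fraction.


a^T a = 18.
a^T y = -10.
coeff = -10/18 = -5/9.
||r||^2 = 625/9.

625/9


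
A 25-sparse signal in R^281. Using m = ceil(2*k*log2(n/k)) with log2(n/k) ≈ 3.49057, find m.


log2(n/k) = log2(281/25) ≈ 3.49057.
2*k*log2(n/k) ≈ 2*25*3.49057 = 174.5285.
m = ceil(174.5285) = 175.

175


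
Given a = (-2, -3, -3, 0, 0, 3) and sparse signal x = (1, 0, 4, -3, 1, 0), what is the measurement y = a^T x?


Non-zero terms: ['-2*1', '-3*4', '0*-3', '0*1']
Products: [-2, -12, 0, 0]
y = sum = -14.

-14


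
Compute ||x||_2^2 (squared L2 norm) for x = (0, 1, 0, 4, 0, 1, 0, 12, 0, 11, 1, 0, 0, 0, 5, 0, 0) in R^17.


Non-zero entries: [(1, 1), (3, 4), (5, 1), (7, 12), (9, 11), (10, 1), (14, 5)]
Squares: [1, 16, 1, 144, 121, 1, 25]
||x||_2^2 = sum = 309.

309


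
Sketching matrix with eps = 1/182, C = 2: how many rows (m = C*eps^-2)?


1/eps = 182.
(1/eps)^2 = 33124.
m = 2*33124 = 66248.

66248


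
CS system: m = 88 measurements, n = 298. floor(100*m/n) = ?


100*m/n = 100*88/298 ≈ 29.5302.
floor = 29.

29


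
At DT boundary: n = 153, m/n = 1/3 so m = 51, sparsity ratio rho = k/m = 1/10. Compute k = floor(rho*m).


m = 1/3*153 = 51.
rho = 1/10.
rho*m = 1/10*51 = 5.1.
k = floor(5.1) = 5.

5


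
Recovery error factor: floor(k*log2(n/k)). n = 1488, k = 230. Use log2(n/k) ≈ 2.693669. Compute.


log2(n/k) = log2(1488/230) ≈ 2.693669.
k*log2(n/k) ≈ 230*2.693669 = 619.54387.
floor(619.54387) = 619.

619


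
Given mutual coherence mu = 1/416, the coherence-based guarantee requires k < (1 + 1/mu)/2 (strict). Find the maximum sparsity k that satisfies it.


1/mu = 416.
1 + 1/mu = 417.
(1 + 1/mu)/2 = 208.5 is not an integer, so k_max = floor(208.5) = 208.

208


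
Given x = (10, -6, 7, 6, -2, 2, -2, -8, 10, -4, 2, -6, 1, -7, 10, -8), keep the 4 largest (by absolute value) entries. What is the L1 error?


Sorted |x_i| descending: [10, 10, 10, 8, 8, 7, 7, 6, 6, 6, 4, 2, 2, 2, 2, 1]
Keep top 4: [10, 10, 10, 8]
Tail entries: [8, 7, 7, 6, 6, 6, 4, 2, 2, 2, 2, 1]
L1 error = sum of tail = 53.

53


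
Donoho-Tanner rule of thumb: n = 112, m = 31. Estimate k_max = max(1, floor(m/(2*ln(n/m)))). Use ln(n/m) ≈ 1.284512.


n/m = 112/31.
ln(n/m) ≈ 1.284512.
2*ln(n/m) ≈ 2.569024.
m/(2*ln(n/m)) ≈ 31/2.569024 ≈ 12.0668.
floor = 12.
k_max = max(1, 12) = 12.

12


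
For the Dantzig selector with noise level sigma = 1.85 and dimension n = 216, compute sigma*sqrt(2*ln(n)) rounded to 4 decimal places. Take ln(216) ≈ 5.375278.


ln(216) ≈ 5.375278.
2*ln(n) ≈ 10.750556.
sqrt(2*ln(n)) ≈ sqrt(10.750556) ≈ 3.278804.
threshold ≈ 1.85*3.278804 = 6.0657874 ≈ 6.0658.

6.0658


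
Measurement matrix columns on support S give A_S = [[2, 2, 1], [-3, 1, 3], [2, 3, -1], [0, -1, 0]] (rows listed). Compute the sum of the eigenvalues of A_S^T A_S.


Sum of eigenvalues of A_S^T A_S = trace(A_S^T A_S) = sum of squared column norms of A_S.
A_S^T A_S diagonal: [17, 15, 11].
trace = 17 + 15 + 11 = 43.

43


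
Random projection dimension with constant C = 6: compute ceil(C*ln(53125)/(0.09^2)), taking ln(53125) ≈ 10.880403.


ln(53125) ≈ 10.880403.
eps^2 = 0.09^2 = 0.0081.
C*ln(N)/eps^2 ≈ 6*10.880403/0.0081 ≈ 8059.5578.
m = ceil(8059.5578) = 8060.

8060


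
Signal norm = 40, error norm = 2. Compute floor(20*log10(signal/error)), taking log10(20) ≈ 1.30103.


||x||/||e|| = 40/2 = 20.
log10(20) ≈ 1.30103.
20*log10(||x||/||e||) ≈ 20*1.30103 = 26.0206.
floor(26.0206) = 26.

26


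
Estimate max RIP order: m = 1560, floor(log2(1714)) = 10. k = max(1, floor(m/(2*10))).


floor(log2(1714)) = 10.
2*10 = 20.
m/(2*floor(log2(n))) = 1560/20 ≈ 78.0.
floor = 78.
k = max(1, 78) = 78.

78


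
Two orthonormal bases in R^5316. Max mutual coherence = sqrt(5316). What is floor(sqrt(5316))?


72^2 = 5184 <= 5316 < 5329 = 73^2, so 72 <= sqrt(5316) < 73.
floor(sqrt(5316)) = 72.

72


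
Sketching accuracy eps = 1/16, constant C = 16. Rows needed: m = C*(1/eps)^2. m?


1/eps = 16.
(1/eps)^2 = 256.
m = 16*256 = 4096.

4096


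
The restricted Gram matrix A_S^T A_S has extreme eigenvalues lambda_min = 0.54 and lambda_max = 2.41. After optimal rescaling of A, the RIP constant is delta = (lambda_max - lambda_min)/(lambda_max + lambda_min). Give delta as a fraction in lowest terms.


lambda_max - lambda_min = 2.41 - 0.54 = 1.87.
lambda_max + lambda_min = 2.41 + 0.54 = 2.95.
delta = 1.87/2.95 = 187/295.

187/295


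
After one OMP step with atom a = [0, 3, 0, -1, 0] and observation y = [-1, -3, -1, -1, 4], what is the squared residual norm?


a^T a = 10.
a^T y = -8.
coeff = -8/10 = -4/5.
||r||^2 = 108/5.

108/5


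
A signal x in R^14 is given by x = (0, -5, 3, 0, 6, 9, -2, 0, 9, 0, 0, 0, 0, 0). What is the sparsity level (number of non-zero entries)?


Non-zero positions: [1, 2, 4, 5, 6, 8].
Sparsity = 6.

6


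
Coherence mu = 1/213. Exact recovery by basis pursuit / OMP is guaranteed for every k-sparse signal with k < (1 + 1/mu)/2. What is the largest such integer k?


1/mu = 213.
1 + 1/mu = 214.
(1 + 1/mu)/2 = 107 is an integer and the inequality is strict, so k_max = 107 - 1 = 106.

106


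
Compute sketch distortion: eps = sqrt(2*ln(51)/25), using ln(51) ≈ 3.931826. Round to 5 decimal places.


ln(51) ≈ 3.931826.
2*ln(N)/m ≈ 2*3.931826/25 ≈ 0.31454608.
eps = sqrt(0.31454608) ≈ 0.5608441 ≈ 0.56084.

0.56084


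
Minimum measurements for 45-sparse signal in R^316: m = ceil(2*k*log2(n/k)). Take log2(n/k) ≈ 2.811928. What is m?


log2(n/k) = log2(316/45) ≈ 2.811928.
2*k*log2(n/k) ≈ 2*45*2.811928 = 253.07352.
m = ceil(253.07352) = 254.

254


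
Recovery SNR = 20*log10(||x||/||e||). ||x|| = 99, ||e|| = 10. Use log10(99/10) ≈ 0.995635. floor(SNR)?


||x||/||e|| = 99/10.
log10(99/10) ≈ 0.995635.
20*log10(||x||/||e||) ≈ 20*0.995635 = 19.9127.
floor(19.9127) = 19.

19


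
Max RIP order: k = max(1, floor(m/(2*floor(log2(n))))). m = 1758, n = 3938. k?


floor(log2(3938)) = 11.
2*11 = 22.
m/(2*floor(log2(n))) = 1758/22 ≈ 79.9091.
floor = 79.
k = max(1, 79) = 79.

79


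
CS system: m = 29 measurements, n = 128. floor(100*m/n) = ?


100*m/n = 100*29/128 ≈ 22.6562.
floor = 22.

22


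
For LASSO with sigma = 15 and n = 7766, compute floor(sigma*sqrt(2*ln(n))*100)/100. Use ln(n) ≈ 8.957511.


ln(7766) ≈ 8.957511.
2*ln(n) ≈ 17.915022.
sqrt(2*ln(n)) ≈ sqrt(17.915022) ≈ 4.232614.
lambda ≈ 15*4.232614 = 63.48921.
floor(lambda*100)/100 = 63.48.

63.48
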